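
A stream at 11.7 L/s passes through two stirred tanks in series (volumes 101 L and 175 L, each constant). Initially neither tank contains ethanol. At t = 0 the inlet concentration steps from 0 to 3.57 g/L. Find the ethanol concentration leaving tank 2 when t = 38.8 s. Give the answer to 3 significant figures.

Each tank obeys Vᵢ dCᵢ/dt = Q(Cᵢ₋₁ − Cᵢ), so τᵢ = Vᵢ/Q.
τ₁ = 101/11.7 = 8.6325 s; τ₂ = 175/11.7 = 14.957 s.
Tank 1: C₁ = C_in(1 − e^(−t/τ₁)). Tank 2 (τ₁ ≠ τ₂): C₂ = C_in[1 − (τ₁ e^(−t/τ₁) − τ₂ e^(−t/τ₂))/(τ₁ − τ₂)].
At t = 38.8: e^(−t/τ₁) = 0.011169, e^(−t/τ₂) = 0.074716.
C₂ = 3.57·[1 − (8.6325·0.011169 − 14.957·0.074716)/(-6.3248)] = 3.57·0.83855 = 2.9936 g/L.

2.99 g/L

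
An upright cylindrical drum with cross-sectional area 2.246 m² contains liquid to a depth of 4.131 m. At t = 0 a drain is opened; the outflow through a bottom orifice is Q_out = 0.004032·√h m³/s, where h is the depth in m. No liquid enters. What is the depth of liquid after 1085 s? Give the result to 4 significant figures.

Unsteady balance on liquid volume: A dh/dt = −0.004032 √h.
This is separable: 2 d(√h)/dt = −0.004032/A, so √h = √h₀ − (0.004032/(2A)) t.
√h = √4.131 − 0.004032·1085/(2·2.246) = 2.03249 − 0.973891 = 1.05859.
h = 1.05859² = 1.12062 m.

1.121 m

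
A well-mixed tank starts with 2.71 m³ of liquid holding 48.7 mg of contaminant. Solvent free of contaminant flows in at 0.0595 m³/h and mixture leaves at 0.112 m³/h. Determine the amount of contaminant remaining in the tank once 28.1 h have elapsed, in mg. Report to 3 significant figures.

9.10 mg

Let m(t) be the amount of contaminant. Volume: V(t) = V₀ + (Q_in − Q_out) t = 2.71 − 0.052500 t; V(28.1) = 1.2347 m³.
Solute balance: dm/dt = 0 − Q_out C = −Q_out m/V(t).
Separate: dm/m = −Q_out dt/V(t) ⇒ ln(m/m₀) = −(Q_out/(Q_in−Q_out)) ln(V/V₀).
m = m₀ (V₀/V)^(Q_out/(Q_in−Q_out)) = 48.7 × (2.71/1.2347)^(-2.1333) = 9.1039 mg.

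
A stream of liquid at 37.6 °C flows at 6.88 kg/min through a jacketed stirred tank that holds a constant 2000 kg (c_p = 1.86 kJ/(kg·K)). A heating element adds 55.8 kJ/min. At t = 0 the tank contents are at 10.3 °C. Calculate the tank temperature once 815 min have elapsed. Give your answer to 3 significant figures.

M c_p dT/dt = ṁ c_p (T_in − T) + Q̇.
τ = M/ṁ = 290.70 min; T_ss = T_in + Q̇/(ṁ c_p) = 37.6 + 55.8/(6.88·1.86) = 41.960 °C.
Integrating: T(t) = T_ss + (T₀ − T_ss) e^(−t/τ).
T(815) = 41.960 + (-31.660)·e^(−815/290.70) = 41.960 + (-31.660)·0.060592 = 40.042 °C.

40.0 °C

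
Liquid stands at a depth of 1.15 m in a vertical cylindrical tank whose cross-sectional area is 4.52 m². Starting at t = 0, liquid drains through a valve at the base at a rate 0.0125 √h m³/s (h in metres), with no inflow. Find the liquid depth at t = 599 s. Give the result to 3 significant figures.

0.0596 m

Unsteady balance on liquid volume: A dh/dt = −0.0125 √h.
∫ h^(−1/2) dh = −(0.0125/A) ∫ dt, giving 2√h = 2√h₀ − (0.0125/A) t.
√h = √1.15 − 0.0125·599/(2·4.52) = 1.0724 − 0.82826 = 0.24412.
h = 0.24412² = 0.059593 m.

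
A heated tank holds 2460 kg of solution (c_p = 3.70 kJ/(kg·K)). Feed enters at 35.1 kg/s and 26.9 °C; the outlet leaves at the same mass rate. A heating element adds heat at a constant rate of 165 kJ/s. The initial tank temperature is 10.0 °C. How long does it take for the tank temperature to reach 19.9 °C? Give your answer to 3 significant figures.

55.2 s

Energy balance: M c_p dT/dt = ṁ c_p (T_in − T) + 165.
τ = M/ṁ = 70.085 s; T_ss = T_in + Q̇/(ṁ c_p) = 28.171 °C.
T(t) = T_ss + (T₀ − T_ss) e^(−t/τ). Set T = 19.9:
e^(−t/τ) = (19.9 − 28.171)/(10.0 − 28.171) = 0.45516
t = −70.085 · ln(0.45516) = 55.165 s.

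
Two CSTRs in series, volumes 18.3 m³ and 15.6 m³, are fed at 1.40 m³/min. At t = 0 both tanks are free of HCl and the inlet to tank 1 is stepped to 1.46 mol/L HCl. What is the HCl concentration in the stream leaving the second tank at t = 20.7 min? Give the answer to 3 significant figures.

0.745 mol/L

Species balance on tank i: dCᵢ/dt = (Cᵢ₋₁ − Cᵢ)/τᵢ with τᵢ = Vᵢ/Q.
τ₁ = 18.3/1.40 = 13.071 min; τ₂ = 15.6/1.40 = 11.143 min.
Solving the cascade with C₁(0)=C₂(0)=0 gives C₂(t) = C_in[1 − (τ₁ e^(−t/τ₁) − τ₂ e^(−t/τ₂))/(τ₁ − τ₂)].
At t = 20.7: e^(−t/τ₁) = 0.20523, e^(−t/τ₂) = 0.15603.
C₂ = 1.46·[1 − (13.071·0.20523 − 11.143·0.15603)/(1.9286)] = 1.46·0.51049 = 0.74532 mol/L.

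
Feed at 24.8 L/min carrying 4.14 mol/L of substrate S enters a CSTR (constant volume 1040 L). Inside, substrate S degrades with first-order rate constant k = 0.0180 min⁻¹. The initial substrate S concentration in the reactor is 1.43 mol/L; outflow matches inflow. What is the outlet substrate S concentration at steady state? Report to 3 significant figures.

2.36 mol/L

Species balance: V dC/dt = Q C_in − Q C − k V C.
At steady state: 0 = Q C_in − (Q + kV) C_ss, so C_ss = Q C_in/(Q + kV).
C_ss = 24.8·4.14/(24.8 + 0.0180·1040) = 102.67/43.520 = 2.3592 mol/L.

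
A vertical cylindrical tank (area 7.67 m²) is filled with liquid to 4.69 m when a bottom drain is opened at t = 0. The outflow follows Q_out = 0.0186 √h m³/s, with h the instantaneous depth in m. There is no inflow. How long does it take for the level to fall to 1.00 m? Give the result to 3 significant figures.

961 s

A dh/dt = −Q_out = −0.0186 √h.
∫ h^(−1/2) dh = −(0.0186/A) ∫ dt, giving 2√h = 2√h₀ − (0.0186/A) t.
t = 2A(√h₀ − √h)/0.0186 = 2·7.67·(√4.69 − √1.00)/0.0186
  = 15.340 × (2.1656 − 1.0000) / 0.0186 = 961.34 s.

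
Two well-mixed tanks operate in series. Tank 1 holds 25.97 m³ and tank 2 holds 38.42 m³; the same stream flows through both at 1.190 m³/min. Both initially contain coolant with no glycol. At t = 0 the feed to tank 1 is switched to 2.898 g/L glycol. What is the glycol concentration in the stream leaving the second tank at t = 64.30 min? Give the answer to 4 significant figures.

Time constants: τᵢ = Vᵢ/Q for each well-mixed tank.
τ₁ = 25.97/1.190 = 21.8235 min; τ₂ = 38.42/1.190 = 32.2857 min.
Solving the cascade with C₁(0)=C₂(0)=0 gives C₂(t) = C_in[1 − (τ₁ e^(−t/τ₁) − τ₂ e^(−t/τ₂))/(τ₁ − τ₂)].
At t = 64.30: e^(−t/τ₁) = 0.0525305, e^(−t/τ₂) = 0.136478.
C₂ = 2.898·[1 − (21.8235·0.0525305 − 32.2857·0.136478)/(-10.4622)] = 2.898·0.688413 = 1.99502 g/L.

1.995 g/L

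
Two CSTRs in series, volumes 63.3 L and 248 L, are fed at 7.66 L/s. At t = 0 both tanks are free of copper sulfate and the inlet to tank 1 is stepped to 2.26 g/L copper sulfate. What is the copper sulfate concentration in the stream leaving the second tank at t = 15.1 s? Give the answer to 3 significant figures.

0.481 g/L

Each tank obeys Vᵢ dCᵢ/dt = Q(Cᵢ₋₁ − Cᵢ), so τᵢ = Vᵢ/Q.
τ₁ = 63.3/7.66 = 8.2637 s; τ₂ = 248/7.66 = 32.376 s.
Solving the cascade with C₁(0)=C₂(0)=0 gives C₂(t) = C_in[1 − (τ₁ e^(−t/τ₁) − τ₂ e^(−t/τ₂))/(τ₁ − τ₂)].
At t = 15.1: e^(−t/τ₁) = 0.16085, e^(−t/τ₂) = 0.62726.
C₂ = 2.26·[1 − (8.2637·0.16085 − 32.376·0.62726)/(-24.112)] = 2.26·0.21289 = 0.48114 g/L.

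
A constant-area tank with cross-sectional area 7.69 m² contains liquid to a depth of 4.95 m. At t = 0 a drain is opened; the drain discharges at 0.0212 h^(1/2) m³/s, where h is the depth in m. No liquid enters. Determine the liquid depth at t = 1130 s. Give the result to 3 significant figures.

0.445 m

A dh/dt = −Q_out = −0.0212 √h.
Separate and integrate: 2(√h − √h₀) = −(0.0212/A) t.
√h = √4.95 − 0.0212·1130/(2·7.69) = 2.2249 − 1.5576 = 0.66725.
h = 0.66725² = 0.44523 m.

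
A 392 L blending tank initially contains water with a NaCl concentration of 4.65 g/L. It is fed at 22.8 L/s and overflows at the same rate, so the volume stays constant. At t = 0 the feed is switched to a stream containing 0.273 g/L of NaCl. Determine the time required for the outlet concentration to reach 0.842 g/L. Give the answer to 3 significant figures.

35.1 s

Mass balance on the solute (V constant): V dC/dt = Q(C_in − C), so τ = V/Q = 17.193 s.
C(t) = C_in + (C₀ − C_in) e^(−t/τ). Set C = 0.842 and solve for t:
e^(−t/τ) = (C − C_in)/(C₀ − C_in) = (0.842 − 0.273)/(4.65 − 0.273) = 0.13000
t = −τ ln(…) = 17.193 × 2.0402 = 35.078 s.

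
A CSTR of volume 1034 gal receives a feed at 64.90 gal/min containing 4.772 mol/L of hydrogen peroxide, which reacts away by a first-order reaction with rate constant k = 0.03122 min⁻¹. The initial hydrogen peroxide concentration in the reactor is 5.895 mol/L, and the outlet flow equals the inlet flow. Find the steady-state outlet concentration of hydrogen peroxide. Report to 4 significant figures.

Species balance: V dC/dt = Q C_in − Q C − k V C.
At steady state: 0 = Q C_in − (Q + kV) C_ss, so C_ss = Q C_in/(Q + kV).
C_ss = 64.90·4.772/(64.90 + 0.03122·1034) = 309.703/97.1815 = 3.18685 mol/L.

3.187 mol/L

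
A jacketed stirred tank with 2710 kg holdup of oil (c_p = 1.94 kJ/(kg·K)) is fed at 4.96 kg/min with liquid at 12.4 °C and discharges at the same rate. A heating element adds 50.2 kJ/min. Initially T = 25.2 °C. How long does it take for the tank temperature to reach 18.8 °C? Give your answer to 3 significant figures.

M c_p dT/dt = ṁ c_p (T_in − T) + Q̇.
τ = M/ṁ = 546.37 min; T_ss = T_in + Q̇/(ṁ c_p) = 17.617 °C.
T(t) = T_ss + (T₀ − T_ss) e^(−t/τ). Set T = 18.8:
e^(−t/τ) = (18.8 − 17.617)/(25.2 − 17.617) = 0.15601
t = −546.37 · ln(0.15601) = 1015.1 min.

1020 min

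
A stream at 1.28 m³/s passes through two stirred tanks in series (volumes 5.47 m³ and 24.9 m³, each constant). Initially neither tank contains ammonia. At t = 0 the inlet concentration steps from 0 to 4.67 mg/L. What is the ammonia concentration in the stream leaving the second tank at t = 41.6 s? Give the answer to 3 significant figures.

Each tank obeys Vᵢ dCᵢ/dt = Q(Cᵢ₋₁ − Cᵢ), so τᵢ = Vᵢ/Q.
τ₁ = 5.47/1.28 = 4.2734 s; τ₂ = 24.9/1.28 = 19.453 s.
Tank 1: C₁ = C_in(1 − e^(−t/τ₁)). Tank 2 (τ₁ ≠ τ₂): C₂ = C_in[1 − (τ₁ e^(−t/τ₁) − τ₂ e^(−t/τ₂))/(τ₁ − τ₂)].
At t = 41.6: e^(−t/τ₁) = 5.9202e-05, e^(−t/τ₂) = 0.11783.
C₂ = 4.67·[1 − (4.2734·5.9202e-05 − 19.453·0.11783)/(-15.180)] = 4.67·0.84901 = 3.9649 mg/L.

3.96 mg/L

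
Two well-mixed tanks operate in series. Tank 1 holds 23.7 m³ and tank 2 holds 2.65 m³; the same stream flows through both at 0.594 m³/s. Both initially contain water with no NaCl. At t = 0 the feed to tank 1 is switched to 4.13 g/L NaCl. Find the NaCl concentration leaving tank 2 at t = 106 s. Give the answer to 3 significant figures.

Species balance on tank i: dCᵢ/dt = (Cᵢ₋₁ − Cᵢ)/τᵢ with τᵢ = Vᵢ/Q.
τ₁ = 23.7/0.594 = 39.899 s; τ₂ = 2.65/0.594 = 4.4613 s.
Tank 1: C₁ = C_in(1 − e^(−t/τ₁)). Tank 2 (τ₁ ≠ τ₂): C₂ = C_in[1 − (τ₁ e^(−t/τ₁) − τ₂ e^(−t/τ₂))/(τ₁ − τ₂)].
At t = 106: e^(−t/τ₁) = 0.070179, e^(−t/τ₂) = 4.7991e-11.
C₂ = 4.13·[1 − (39.899·0.070179 − 4.4613·4.7991e-11)/(35.438)] = 4.13·0.92099 = 3.8037 g/L.

3.80 g/L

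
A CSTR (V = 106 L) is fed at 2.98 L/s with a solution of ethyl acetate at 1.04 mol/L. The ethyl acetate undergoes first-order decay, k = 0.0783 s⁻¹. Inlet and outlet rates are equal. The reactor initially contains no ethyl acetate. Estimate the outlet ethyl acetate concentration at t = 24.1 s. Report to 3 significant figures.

0.254 mol/L

Species balance: V dC/dt = Q C_in − Q C − k V C.
This is linear with rate a = Q/V + k = 0.10641 s⁻¹.
C_ss = Q C_in/(Q + kV) = 0.27476 mol/L; C(t) = C_ss + (C₀ − C_ss) e^(−a t).
C(24.1) = 0.27476 + (-0.27476)·e^(−0.10641·24.1) = 0.27476 + (-0.27476)·0.076953 = 0.25361 mol/L.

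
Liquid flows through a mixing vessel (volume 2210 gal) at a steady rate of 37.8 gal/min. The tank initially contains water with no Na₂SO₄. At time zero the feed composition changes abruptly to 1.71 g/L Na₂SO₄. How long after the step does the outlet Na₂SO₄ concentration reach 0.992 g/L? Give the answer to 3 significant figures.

Species balance on the tank: V dC/dt = Q(C_in − C), so τ = V/Q = 58.466 min.
C(t) = C_in + (C₀ − C_in) e^(−t/τ). Set C = 0.992 and solve for t:
e^(−t/τ) = (C − C_in)/(C₀ − C_in) = (0.992 − 1.71)/(0 − 1.71) = 0.41988
t = −τ ln(…) = 58.466 × 0.86778 = 50.735 min.

50.7 min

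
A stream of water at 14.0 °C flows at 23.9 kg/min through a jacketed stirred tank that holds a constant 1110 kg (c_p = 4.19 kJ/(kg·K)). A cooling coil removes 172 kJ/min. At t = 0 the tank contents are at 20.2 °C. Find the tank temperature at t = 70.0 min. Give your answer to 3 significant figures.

M c_p dT/dt = ṁ c_p (T_in − T) − Q̇.
Rearrange: dT/dt = (T_ss − T)/τ with τ = M/ṁ = 46.444 min and T_ss = T_in − Q̇/(ṁ c_p) = 12.282 °C.
T approaches T_ss exponentially: T(t) = T_ss + (T₀ − T_ss) e^(−t/τ).
T(70.0) = 12.282 + (7.9176)·e^(−70.0/46.444) = 12.282 + (7.9176)·0.22153 = 14.036 °C.

14.0 °C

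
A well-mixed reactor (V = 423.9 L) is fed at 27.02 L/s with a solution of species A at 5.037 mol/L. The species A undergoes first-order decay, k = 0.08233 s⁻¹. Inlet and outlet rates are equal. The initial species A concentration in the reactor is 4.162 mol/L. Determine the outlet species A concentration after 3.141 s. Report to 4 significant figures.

3.439 mol/L

V dC/dt = Q(C_in − C) − k V C.
This is linear with rate a = Q/V + k = 0.146071 s⁻¹.
C_ss = Q C_in/(Q + kV) = 2.19800 mol/L; C(t) = C_ss + (C₀ − C_ss) e^(−a t).
C(3.141) = 2.19800 + (1.96400)·e^(−0.146071·3.141) = 2.19800 + (1.96400)·0.632035 = 3.43932 mol/L.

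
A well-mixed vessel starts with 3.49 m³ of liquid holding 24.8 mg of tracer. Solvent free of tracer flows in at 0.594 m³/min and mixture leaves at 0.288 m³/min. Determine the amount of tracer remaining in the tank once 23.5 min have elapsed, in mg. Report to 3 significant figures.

8.65 mg

Total volume: dV/dt = Q_in − Q_out = 0.30600 m³/min, so V(t) = 3.49 + 0.30600 t and V(23.5) = 10.681 m³.
No tracer enters, so dm/dt = −Q_out · (m/V).
Separate: dm/m = −Q_out dt/V(t) ⇒ ln(m/m₀) = −(Q_out/(Q_in−Q_out)) ln(V/V₀).
m = m₀ (V₀/V)^(Q_out/(Q_in−Q_out)) = 24.8 × (3.49/10.681)^(0.94118) = 8.6545 mg.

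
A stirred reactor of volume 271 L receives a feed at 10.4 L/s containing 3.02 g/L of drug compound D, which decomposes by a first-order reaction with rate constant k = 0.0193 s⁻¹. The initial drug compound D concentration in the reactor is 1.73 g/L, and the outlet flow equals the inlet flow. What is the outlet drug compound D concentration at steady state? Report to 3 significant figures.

Species balance: V dC/dt = Q C_in − Q C − k V C.
At steady state: 0 = Q C_in − (Q + kV) C_ss, so C_ss = Q C_in/(Q + kV).
C_ss = 10.4·3.02/(10.4 + 0.0193·271) = 31.408/15.630 = 2.0094 g/L.

2.01 g/L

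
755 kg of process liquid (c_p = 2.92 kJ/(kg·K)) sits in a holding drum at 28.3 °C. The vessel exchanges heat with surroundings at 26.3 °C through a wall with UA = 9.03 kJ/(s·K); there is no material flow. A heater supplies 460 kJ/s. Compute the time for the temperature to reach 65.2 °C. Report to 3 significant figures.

M c_p dT/dt = −UA(T − T_amb) + Q̇.
τ = M c_p/UA = 244.14 s; T_ss = T_amb + Q̇/UA = 26.3 + 460/9.03 = 77.241 °C.
T(t) = T_ss + (T₀ − T_ss)e^(−t/τ); set T = 65.2:
t = −τ ln[(T − T_ss)/(T₀ − T_ss)] = −244.14 · ln(0.24604) = 342.35 s.

342 s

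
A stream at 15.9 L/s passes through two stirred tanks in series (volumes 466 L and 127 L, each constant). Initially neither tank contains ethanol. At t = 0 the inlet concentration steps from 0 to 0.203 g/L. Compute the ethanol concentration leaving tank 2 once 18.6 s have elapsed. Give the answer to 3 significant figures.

Species balance on tank i: dCᵢ/dt = (Cᵢ₋₁ − Cᵢ)/τᵢ with τᵢ = Vᵢ/Q.
τ₁ = 466/15.9 = 29.308 s; τ₂ = 127/15.9 = 7.9874 s.
Solving the cascade with C₁(0)=C₂(0)=0 gives C₂(t) = C_in[1 − (τ₁ e^(−t/τ₁) − τ₂ e^(−t/τ₂))/(τ₁ − τ₂)].
At t = 18.6: e^(−t/τ₁) = 0.53013, e^(−t/τ₂) = 0.097426.
C₂ = 0.203·[1 − (29.308·0.53013 − 7.9874·0.097426)/(21.321)] = 0.203·0.30777 = 0.062477 g/L.

0.0625 g/L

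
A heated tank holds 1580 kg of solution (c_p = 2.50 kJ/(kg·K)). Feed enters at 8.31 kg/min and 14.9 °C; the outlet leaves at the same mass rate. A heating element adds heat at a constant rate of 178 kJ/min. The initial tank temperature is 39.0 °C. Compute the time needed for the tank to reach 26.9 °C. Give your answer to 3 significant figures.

287 min

M c_p dT/dt = ṁ c_p (T_in − T) + Q̇.
τ = M/ṁ = 190.13 min; T_ss = T_in + Q̇/(ṁ c_p) = 23.468 °C.
T(t) = T_ss + (T₀ − T_ss) e^(−t/τ). Set T = 26.9:
e^(−t/τ) = (26.9 − 23.468)/(39.0 − 23.468) = 0.22096
t = −190.13 · ln(0.22096) = 287.05 min.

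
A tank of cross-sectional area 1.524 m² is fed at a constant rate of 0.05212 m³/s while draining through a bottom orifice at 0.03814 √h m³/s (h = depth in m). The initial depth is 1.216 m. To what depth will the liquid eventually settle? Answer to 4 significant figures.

1.867 m

Level balance: A dh/dt = 0.05212 − 0.03814 √h. Setting dh/dt = 0:
Q_in = 0.03814 √h_ss ⇒ √h_ss = 0.05212/0.03814 = 1.36654.
h_ss = 1.36654² = 1.86744 m. (Since h₀ = 1.216 m < h_ss, the level will rise toward this value.)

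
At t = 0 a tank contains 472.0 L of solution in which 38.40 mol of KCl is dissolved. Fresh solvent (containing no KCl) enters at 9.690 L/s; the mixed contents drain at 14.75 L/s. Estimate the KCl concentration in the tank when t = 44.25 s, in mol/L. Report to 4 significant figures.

Total volume: dV/dt = Q_in − Q_out = -5.06000 L/s, so V(t) = 472.0 − 5.06000 t and V(44.25) = 248.095 L.
Species balance (pure solvent in): dm/dt = −Q_out · m/V(t).
dm/m = −Q_out dt/(V₀ − 5.06000 t); integrating gives ln(m/m₀) = −(Q_out/(Q_in−Q_out)) ln(V/V₀).
m = m₀ (V₀/V)^(Q_out/(Q_in−Q_out)) = 38.40 × (472.0/248.095)^(-2.91502) = 5.88974 mol.
C = m/V = 5.88974/248.095 = 0.0237399 mol/L.

0.02374 mol/L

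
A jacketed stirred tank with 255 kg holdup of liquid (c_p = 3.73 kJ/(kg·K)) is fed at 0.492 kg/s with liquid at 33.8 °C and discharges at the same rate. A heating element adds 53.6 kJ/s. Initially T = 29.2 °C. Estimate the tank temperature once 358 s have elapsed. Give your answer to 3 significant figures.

46.1 °C

M c_p dT/dt = ṁ c_p (T_in − T) + Q̇.
Rearrange: dT/dt = (T_ss − T)/τ with τ = M/ṁ = 518.29 s and T_ss = T_in + Q̇/(ṁ c_p) = 63.007 °C.
Solution: T(t) = T_ss + (T₀ − T_ss) e^(−t/τ).
T(358) = 63.007 + (-33.807)·e^(−358/518.29) = 63.007 + (-33.807)·0.50121 = 46.063 °C.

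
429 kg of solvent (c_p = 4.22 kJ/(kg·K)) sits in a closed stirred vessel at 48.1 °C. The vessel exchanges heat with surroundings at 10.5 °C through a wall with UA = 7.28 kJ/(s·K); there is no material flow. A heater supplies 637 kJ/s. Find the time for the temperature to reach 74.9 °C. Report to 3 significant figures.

Energy balance: M c_p dT/dt = −UA(T − T_amb) + Q̇.
τ = M c_p/UA = 248.68 s; T_ss = T_amb + Q̇/UA = 10.5 + 637/7.28 = 98.000 °C.
T(t) = T_ss + (T₀ − T_ss)e^(−t/τ); set T = 74.9:
t = −τ ln[(T − T_ss)/(T₀ − T_ss)] = −248.68 · ln(0.46293) = 191.53 s.

192 s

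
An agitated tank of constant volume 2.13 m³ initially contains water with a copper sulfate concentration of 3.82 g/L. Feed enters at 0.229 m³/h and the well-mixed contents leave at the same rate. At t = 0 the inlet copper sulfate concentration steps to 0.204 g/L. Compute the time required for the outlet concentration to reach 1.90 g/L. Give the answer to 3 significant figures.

Species balance: V dC/dt = Q(C_in − C) ⇒ τ = V/Q = 9.3013 h.
C(t) = C_in + (C₀ − C_in) e^(−t/τ). Set C = 1.90 and solve for t:
e^(−t/τ) = (C − C_in)/(C₀ − C_in) = (1.90 − 0.204)/(3.82 − 0.204) = 0.46903
t = −τ ln(…) = 9.3013 × 0.75710 = 7.0420 h.

7.04 h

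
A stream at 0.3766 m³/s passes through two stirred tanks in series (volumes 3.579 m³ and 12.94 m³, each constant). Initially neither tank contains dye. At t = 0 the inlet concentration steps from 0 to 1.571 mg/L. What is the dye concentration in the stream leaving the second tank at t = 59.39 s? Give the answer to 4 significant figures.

1.187 mg/L

Each tank obeys Vᵢ dCᵢ/dt = Q(Cᵢ₋₁ − Cᵢ), so τᵢ = Vᵢ/Q.
τ₁ = 3.579/0.3766 = 9.50345 s; τ₂ = 12.94/0.3766 = 34.3601 s.
Tank 1: C₁ = C_in(1 − e^(−t/τ₁)). Tank 2 (τ₁ ≠ τ₂): C₂ = C_in[1 − (τ₁ e^(−t/τ₁) − τ₂ e^(−t/τ₂))/(τ₁ − τ₂)].
At t = 59.39: e^(−t/τ₁) = 0.00193179, e^(−t/τ₂) = 0.177558.
C₂ = 1.571·[1 − (9.50345·0.00193179 − 34.3601·0.177558)/(-24.8566)] = 1.571·0.755295 = 1.18657 mg/L.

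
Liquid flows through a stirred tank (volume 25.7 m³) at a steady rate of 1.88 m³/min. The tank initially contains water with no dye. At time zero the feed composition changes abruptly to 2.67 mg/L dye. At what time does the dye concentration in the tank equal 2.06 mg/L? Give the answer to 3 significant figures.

Unsteady species balance (constant V, well mixed): V dC/dt = Q(C_in − C), so τ = V/Q = 13.670 min.
C(t) = C_in + (C₀ − C_in) e^(−t/τ). Set C = 2.06 and solve for t:
e^(−t/τ) = (C − C_in)/(C₀ − C_in) = (2.06 − 2.67)/(0 − 2.67) = 0.22846
t = −τ ln(…) = 13.670 × 1.4764 = 20.182 min.

20.2 min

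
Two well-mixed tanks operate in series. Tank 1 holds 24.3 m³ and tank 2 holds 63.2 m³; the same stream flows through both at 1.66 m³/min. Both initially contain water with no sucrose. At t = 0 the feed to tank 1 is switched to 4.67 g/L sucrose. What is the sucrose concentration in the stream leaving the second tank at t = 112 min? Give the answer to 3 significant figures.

Each tank obeys Vᵢ dCᵢ/dt = Q(Cᵢ₋₁ − Cᵢ), so τᵢ = Vᵢ/Q.
τ₁ = 24.3/1.66 = 14.639 min; τ₂ = 63.2/1.66 = 38.072 min.
Tank 1: C₁ = C_in(1 − e^(−t/τ₁)). Tank 2 (τ₁ ≠ τ₂): C₂ = C_in[1 − (τ₁ e^(−t/τ₁) − τ₂ e^(−t/τ₂))/(τ₁ − τ₂)].
At t = 112: e^(−t/τ₁) = 0.00047555, e^(−t/τ₂) = 0.052772.
C₂ = 4.67·[1 − (14.639·0.00047555 − 38.072·0.052772)/(-23.434)] = 4.67·0.91456 = 4.2710 g/L.

4.27 g/L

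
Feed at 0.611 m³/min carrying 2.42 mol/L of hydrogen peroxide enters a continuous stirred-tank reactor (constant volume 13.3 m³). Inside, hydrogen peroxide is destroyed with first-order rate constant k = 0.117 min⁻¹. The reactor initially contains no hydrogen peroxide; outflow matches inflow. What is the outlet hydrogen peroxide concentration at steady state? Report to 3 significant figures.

Species balance: V dC/dt = Q C_in − Q C − k V C.
Steady state (dC/dt = 0): C_ss = Q C_in/(Q + kV) = C_in/(1 + kV/Q).
C_ss = 0.611·2.42/(0.611 + 0.117·13.3) = 1.4786/2.1671 = 0.68230 mol/L.

0.682 mol/L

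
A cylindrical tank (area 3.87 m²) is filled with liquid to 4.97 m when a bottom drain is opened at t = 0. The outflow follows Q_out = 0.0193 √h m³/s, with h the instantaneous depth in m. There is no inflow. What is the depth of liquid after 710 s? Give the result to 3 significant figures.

0.211 m

Volume balance on the tank: A dh/dt = −0.0193 √h.
This is separable: 2 d(√h)/dt = −0.0193/A, so √h = √h₀ − (0.0193/(2A)) t.
√h = √4.97 − 0.0193·710/(2·3.87) = 2.2293 − 1.7704 = 0.45894.
h = 0.45894² = 0.21062 m.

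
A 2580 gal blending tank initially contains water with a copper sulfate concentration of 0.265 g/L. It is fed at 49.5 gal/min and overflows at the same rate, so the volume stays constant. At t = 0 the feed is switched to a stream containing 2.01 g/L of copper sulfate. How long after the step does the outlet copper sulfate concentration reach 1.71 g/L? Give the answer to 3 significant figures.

91.8 min

Transient balance on the dissolved component: V dC/dt = Q(C_in − C), so τ = V/Q = 52.121 min.
C(t) = C_in + (C₀ − C_in) e^(−t/τ). Set C = 1.71 and solve for t:
e^(−t/τ) = (C − C_in)/(C₀ − C_in) = (1.71 − 2.01)/(0.265 − 2.01) = 0.17192
t = −τ ln(…) = 52.121 × 1.7607 = 91.771 min.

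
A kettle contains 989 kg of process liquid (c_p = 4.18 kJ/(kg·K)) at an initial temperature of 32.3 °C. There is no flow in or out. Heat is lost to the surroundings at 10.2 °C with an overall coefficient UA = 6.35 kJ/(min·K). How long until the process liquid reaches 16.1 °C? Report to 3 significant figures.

Lumped-capacitance energy balance: M c_p dT/dt = UA(T_amb − T).
τ = M c_p/UA = 651.03 min; T_ss = T_amb = 10.200 °C.
T(t) = T_ss + (T₀ − T_ss)e^(−t/τ); set T = 16.1:
t = −τ ln[(T − T_ss)/(T₀ − T_ss)] = −651.03 · ln(0.26697) = 859.76 min.

860 min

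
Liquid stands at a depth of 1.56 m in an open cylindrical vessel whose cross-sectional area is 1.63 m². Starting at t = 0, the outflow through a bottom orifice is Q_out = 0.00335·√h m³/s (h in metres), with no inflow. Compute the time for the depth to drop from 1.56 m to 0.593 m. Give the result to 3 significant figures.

466 s

Accumulation of liquid (constant cross-section A): A dh/dt = −0.00335 √h.
Separate and integrate: 2(√h − √h₀) = −(0.00335/A) t.
t = 2A(√h₀ − √h)/0.00335 = 2·1.63·(√1.56 − √0.593)/0.00335
  = 3.2600 × (1.2490 − 0.77006) / 0.00335 = 466.07 s.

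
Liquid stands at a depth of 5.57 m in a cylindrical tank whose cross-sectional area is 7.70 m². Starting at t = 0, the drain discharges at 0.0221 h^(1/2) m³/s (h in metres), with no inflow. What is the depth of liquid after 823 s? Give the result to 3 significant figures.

1.39 m

A dh/dt = −Q_out = −0.0221 √h.
This is separable: 2 d(√h)/dt = −0.0221/A, so √h = √h₀ − (0.0221/(2A)) t.
√h = √5.57 − 0.0221·823/(2·7.70) = 2.3601 − 1.1811 = 1.1790.
h = 1.1790² = 1.3901 m.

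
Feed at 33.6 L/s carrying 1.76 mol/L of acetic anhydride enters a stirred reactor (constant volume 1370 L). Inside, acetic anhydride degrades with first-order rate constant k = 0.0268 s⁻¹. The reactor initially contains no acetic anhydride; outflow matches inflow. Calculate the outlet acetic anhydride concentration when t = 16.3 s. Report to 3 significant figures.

0.477 mol/L

V dC/dt = Q(C_in − C) − k V C.
dC/dt = (Q/V) C_in − (Q/V + k) C; effective rate a = Q/V + k = 0.024526 + 0.0268 = 0.051326 s⁻¹.
C_ss = Q C_in/(Q + kV) = 0.84100 mol/L; C(t) = C_ss + (C₀ − C_ss) e^(−a t).
C(16.3) = 0.84100 + (-0.84100)·e^(−0.051326·16.3) = 0.84100 + (-0.84100)·0.43318 = 0.47670 mol/L.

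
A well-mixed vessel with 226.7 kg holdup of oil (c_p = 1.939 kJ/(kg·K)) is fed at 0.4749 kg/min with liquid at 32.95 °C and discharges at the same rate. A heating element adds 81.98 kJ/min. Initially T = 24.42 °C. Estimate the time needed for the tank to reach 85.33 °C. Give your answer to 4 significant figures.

Energy balance: M c_p dT/dt = ṁ c_p (T_in − T) + 81.98.
τ = M/ṁ = 477.364 min; T_ss = T_in + Q̇/(ṁ c_p) = 121.978 °C.
T(t) = T_ss + (T₀ − T_ss) e^(−t/τ). Set T = 85.33:
e^(−t/τ) = (85.33 − 121.978)/(24.42 − 121.978) = 0.375655
t = −477.364 · ln(0.375655) = 467.379 min.

467.4 min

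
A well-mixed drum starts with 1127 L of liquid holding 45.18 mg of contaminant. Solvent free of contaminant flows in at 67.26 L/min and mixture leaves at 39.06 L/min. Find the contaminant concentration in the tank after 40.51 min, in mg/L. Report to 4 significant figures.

Let m(t) be the amount of contaminant. Volume: V(t) = V₀ + (Q_in − Q_out) t = 1127 + 28.2000 t; V(40.51) = 2269.38 L.
Solute balance: dm/dt = 0 − Q_out C = −Q_out m/V(t).
Separate: dm/m = −Q_out dt/V(t) ⇒ ln(m/m₀) = −(Q_out/(Q_in−Q_out)) ln(V/V₀).
m = m₀ (V₀/V)^(Q_out/(Q_in−Q_out)) = 45.18 × (1127/2269.38)^(1.38511) = 17.1355 mg.
C = m/V = 17.1355/2269.38 = 0.00755073 mg/L.

0.007551 mg/L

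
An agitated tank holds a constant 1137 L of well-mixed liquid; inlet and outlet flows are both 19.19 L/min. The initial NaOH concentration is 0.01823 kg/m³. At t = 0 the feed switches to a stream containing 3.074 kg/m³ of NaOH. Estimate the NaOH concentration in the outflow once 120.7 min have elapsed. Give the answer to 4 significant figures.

2.676 kg/m³

Accumulation = in − out for the solute gives V dC/dt = Q(C_in − C).
Rewrite as dC/dt + C/τ = C_in/τ, τ = V/Q = 59.2496 min.
This is linear first-order; C(t) = C_in + (C₀ − C_in) e^(−t/τ).
C(120.7) = 3.074 + (0.01823 − 3.074)·e^(−120.7/59.2496) = 3.074 + (-3.05577)·0.130401 = 2.67553 kg/m³.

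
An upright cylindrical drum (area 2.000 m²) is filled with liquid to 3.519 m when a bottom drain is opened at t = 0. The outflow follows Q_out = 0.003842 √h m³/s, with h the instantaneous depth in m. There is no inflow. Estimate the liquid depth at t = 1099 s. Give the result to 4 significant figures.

0.6729 m

A dh/dt = −Q_out = −0.003842 √h.
∫ h^(−1/2) dh = −(0.003842/A) ∫ dt, giving 2√h = 2√h₀ − (0.003842/A) t.
√h = √3.519 − 0.003842·1099/(2·2.000) = 1.87590 − 1.05559 = 0.820310.
h = 0.820310² = 0.672909 m.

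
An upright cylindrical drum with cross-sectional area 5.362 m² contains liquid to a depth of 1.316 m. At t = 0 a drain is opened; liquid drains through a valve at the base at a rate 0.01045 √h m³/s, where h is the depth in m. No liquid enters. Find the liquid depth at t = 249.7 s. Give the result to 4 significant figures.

0.8169 m

With no inflow, A dh/dt = −0.01045 √h.
Separate and integrate: 2(√h − √h₀) = −(0.01045/A) t.
√h = √1.316 − 0.01045·249.7/(2·5.362) = 1.14717 − 0.243320 = 0.903850.
h = 0.903850² = 0.816945 m.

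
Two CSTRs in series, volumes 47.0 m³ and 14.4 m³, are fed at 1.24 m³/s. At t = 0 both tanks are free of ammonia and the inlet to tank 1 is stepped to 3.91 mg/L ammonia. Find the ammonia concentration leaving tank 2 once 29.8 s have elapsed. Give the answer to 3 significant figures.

1.47 mg/L

Species balance on tank i: dCᵢ/dt = (Cᵢ₋₁ − Cᵢ)/τᵢ with τᵢ = Vᵢ/Q.
τ₁ = 47.0/1.24 = 37.903 s; τ₂ = 14.4/1.24 = 11.613 s.
Solving the cascade with C₁(0)=C₂(0)=0 gives C₂(t) = C_in[1 − (τ₁ e^(−t/τ₁) − τ₂ e^(−t/τ₂))/(τ₁ − τ₂)].
At t = 29.8: e^(−t/τ₁) = 0.45557, e^(−t/τ₂) = 0.076834.
C₂ = 3.91·[1 − (37.903·0.45557 − 11.613·0.076834)/(26.290)] = 3.91·0.37714 = 1.4746 mg/L.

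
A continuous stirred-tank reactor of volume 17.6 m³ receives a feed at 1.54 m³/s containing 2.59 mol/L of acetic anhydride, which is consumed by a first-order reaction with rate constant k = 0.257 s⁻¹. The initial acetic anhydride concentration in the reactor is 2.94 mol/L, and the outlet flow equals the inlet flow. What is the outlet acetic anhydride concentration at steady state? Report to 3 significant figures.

Species balance: V dC/dt = Q C_in − Q C − k V C.
At steady state: 0 = Q C_in − (Q + kV) C_ss, so C_ss = Q C_in/(Q + kV).
C_ss = 1.54·2.59/(1.54 + 0.257·17.6) = 3.9886/6.0632 = 0.65784 mol/L.

0.658 mol/L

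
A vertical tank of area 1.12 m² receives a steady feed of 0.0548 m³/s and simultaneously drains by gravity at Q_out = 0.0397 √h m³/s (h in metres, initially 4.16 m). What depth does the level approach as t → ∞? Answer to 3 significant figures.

Level balance: A dh/dt = 0.0548 − 0.0397 √h. Setting dh/dt = 0:
Q_in = 0.0397 √h_ss ⇒ √h_ss = 0.0548/0.0397 = 1.3804.
h_ss = 1.3804² = 1.9054 m. (Since h₀ = 4.16 m > h_ss, the level will fall toward this value.)

1.91 m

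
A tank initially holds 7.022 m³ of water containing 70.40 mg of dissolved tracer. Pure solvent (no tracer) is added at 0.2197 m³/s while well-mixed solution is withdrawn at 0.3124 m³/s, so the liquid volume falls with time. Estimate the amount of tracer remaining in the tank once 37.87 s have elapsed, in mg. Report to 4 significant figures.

Total volume: dV/dt = Q_in − Q_out = -0.0927000 m³/s, so V(t) = 7.022 − 0.0927000 t and V(37.87) = 3.51145 m³.
No tracer enters, so dm/dt = −Q_out · (m/V).
dm/m = −Q_out dt/(V₀ − 0.0927000 t); integrating gives ln(m/m₀) = −(Q_out/(Q_in−Q_out)) ln(V/V₀).
m = m₀ (V₀/V)^(Q_out/(Q_in−Q_out)) = 70.40 × (7.022/3.51145)^(-3.37001) = 6.81218 mg.

6.812 mg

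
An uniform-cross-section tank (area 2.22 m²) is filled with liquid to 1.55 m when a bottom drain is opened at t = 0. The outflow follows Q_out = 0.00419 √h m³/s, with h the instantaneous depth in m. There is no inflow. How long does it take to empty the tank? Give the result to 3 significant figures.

1320 s

A dh/dt = −Q_out = −0.00419 √h.
∫ h^(−1/2) dh = −(0.00419/A) ∫ dt, giving 2√h = 2√h₀ − (0.00419/A) t.
Set h = 0: 2√h₀ = (0.00419/A) t_empty ⇒ t_empty = 2A√h₀/0.00419.
t_empty = 2·2.22·√1.55/0.00419 = 4.4400·1.2450/0.00419 = 1319.3 s.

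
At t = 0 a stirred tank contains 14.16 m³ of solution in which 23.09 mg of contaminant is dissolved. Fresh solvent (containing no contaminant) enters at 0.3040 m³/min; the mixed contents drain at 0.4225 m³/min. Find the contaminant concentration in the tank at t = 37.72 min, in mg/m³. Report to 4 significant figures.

0.6163 mg/m³

Total volume: dV/dt = Q_in − Q_out = -0.118500 m³/min, so V(t) = 14.16 − 0.118500 t and V(37.72) = 9.69018 m³.
Species balance (pure solvent in): dm/dt = −Q_out · m/V(t).
Separate: dm/m = −Q_out dt/V(t) ⇒ ln(m/m₀) = −(Q_out/(Q_in−Q_out)) ln(V/V₀).
m = m₀ (V₀/V)^(Q_out/(Q_in−Q_out)) = 23.09 × (14.16/9.69018)^(-3.56540) = 5.97160 mg.
C = m/V = 5.97160/9.69018 = 0.616252 mg/m³.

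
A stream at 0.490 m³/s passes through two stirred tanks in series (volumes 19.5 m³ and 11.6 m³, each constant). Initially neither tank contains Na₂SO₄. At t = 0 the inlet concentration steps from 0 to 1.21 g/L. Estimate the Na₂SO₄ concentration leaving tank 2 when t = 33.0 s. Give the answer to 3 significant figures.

Species balance on tank i: dCᵢ/dt = (Cᵢ₋₁ − Cᵢ)/τᵢ with τᵢ = Vᵢ/Q.
τ₁ = 19.5/0.490 = 39.796 s; τ₂ = 11.6/0.490 = 23.673 s.
Solving the cascade with C₁(0)=C₂(0)=0 gives C₂(t) = C_in[1 − (τ₁ e^(−t/τ₁) − τ₂ e^(−t/τ₂))/(τ₁ − τ₂)].
At t = 33.0: e^(−t/τ₁) = 0.43638, e^(−t/τ₂) = 0.24809.
C₂ = 1.21·[1 − (39.796·0.43638 − 23.673·0.24809)/(16.122)] = 1.21·0.28713 = 0.34743 g/L.

0.347 g/L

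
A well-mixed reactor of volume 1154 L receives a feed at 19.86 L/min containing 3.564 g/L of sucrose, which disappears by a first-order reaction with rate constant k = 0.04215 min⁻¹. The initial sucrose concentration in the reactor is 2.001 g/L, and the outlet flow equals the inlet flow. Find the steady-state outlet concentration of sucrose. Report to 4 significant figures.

Accumulation = in − out − consumed: V dC/dt = Q C_in − Q C − k V C.
At steady state: 0 = Q C_in − (Q + kV) C_ss, so C_ss = Q C_in/(Q + kV).
C_ss = 19.86·3.564/(19.86 + 0.04215·1154) = 70.7810/68.5011 = 1.03328 g/L.

1.033 g/L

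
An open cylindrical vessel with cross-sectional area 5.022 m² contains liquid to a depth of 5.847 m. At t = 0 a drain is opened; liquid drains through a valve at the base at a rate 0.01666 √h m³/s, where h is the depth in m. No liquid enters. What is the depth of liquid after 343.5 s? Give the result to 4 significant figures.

Accumulation of liquid (constant cross-section A): A dh/dt = −0.01666 √h.
∫ h^(−1/2) dh = −(0.01666/A) ∫ dt, giving 2√h = 2√h₀ − (0.01666/A) t.
√h = √5.847 − 0.01666·343.5/(2·5.022) = 2.41806 − 0.569764 = 1.84829.
h = 1.84829² = 3.41619 m.

3.416 m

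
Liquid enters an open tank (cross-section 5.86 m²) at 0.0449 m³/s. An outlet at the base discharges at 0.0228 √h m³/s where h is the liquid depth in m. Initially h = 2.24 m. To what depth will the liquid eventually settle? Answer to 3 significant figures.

A dh/dt = Q_in − 0.0228 √h. Steady state requires inflow = outflow:
Q_in = 0.0228 √h_ss ⇒ √h_ss = 0.0449/0.0228 = 1.9693.
h_ss = 1.9693² = 3.8781 m. (Since h₀ = 2.24 m < h_ss, the level will rise toward this value.)

3.88 m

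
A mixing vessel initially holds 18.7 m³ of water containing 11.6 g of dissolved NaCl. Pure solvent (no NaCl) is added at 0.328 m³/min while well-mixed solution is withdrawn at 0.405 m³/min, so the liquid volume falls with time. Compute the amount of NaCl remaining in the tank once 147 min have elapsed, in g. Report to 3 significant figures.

0.0873 g

Let m(t) be the amount of NaCl. Volume: V(t) = V₀ + (Q_in − Q_out) t = 18.7 − 0.077000 t; V(147) = 7.3810 m³.
Solute balance: dm/dt = 0 − Q_out C = −Q_out m/V(t).
Separate: dm/m = −Q_out dt/V(t) ⇒ ln(m/m₀) = −(Q_out/(Q_in−Q_out)) ln(V/V₀).
m = m₀ (V₀/V)^(Q_out/(Q_in−Q_out)) = 11.6 × (18.7/7.3810)^(-5.2597) = 0.087289 g.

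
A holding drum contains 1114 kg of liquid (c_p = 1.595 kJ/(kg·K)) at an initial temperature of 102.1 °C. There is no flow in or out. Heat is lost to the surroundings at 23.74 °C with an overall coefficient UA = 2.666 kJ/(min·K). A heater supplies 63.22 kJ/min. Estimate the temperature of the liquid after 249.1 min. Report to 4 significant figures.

85.06 °C

Heat balance on the well-mixed liquid: M c_p dT/dt = −UA(T − T_amb) + Q̇.
dT/dt = (T_ss − T)/τ with T_ss = T_amb + Q̇/UA = 23.74 + 63.22/2.666 = 47.4534 °C, τ = M c_p/UA = 1114·1.595/2.666 = 666.478 min.
Solution: T(t) = T_ss + (T₀ − T_ss) e^(−t/τ).
T(249.1) = 47.4534 + (54.6466)·0.688145 = 85.0582 °C.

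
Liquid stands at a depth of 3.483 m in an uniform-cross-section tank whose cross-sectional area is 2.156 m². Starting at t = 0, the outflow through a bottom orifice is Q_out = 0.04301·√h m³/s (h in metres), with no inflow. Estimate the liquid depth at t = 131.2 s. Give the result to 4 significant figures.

0.3109 m

A dh/dt = −Q_out = −0.04301 √h.
Separate and integrate: 2(√h − √h₀) = −(0.04301/A) t.
√h = √3.483 − 0.04301·131.2/(2·2.156) = 1.86628 − 1.30865 = 0.557627.
h = 0.557627² = 0.310947 m.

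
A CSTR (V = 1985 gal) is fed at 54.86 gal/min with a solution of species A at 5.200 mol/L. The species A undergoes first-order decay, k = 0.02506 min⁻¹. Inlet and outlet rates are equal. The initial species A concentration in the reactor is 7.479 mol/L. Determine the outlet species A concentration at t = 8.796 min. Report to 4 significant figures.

Accumulation = in − out − consumed: V dC/dt = Q C_in − Q C − k V C.
dC/dt = (Q/V) C_in − (Q/V + k) C; effective rate a = Q/V + k = 0.0276373 + 0.02506 = 0.0526973 min⁻¹.
C_ss = Q C_in/(Q + kV) = 2.72716 mol/L; C(t) = C_ss + (C₀ − C_ss) e^(−a t).
C(8.796) = 2.72716 + (4.75184)·e^(−0.0526973·8.796) = 2.72716 + (4.75184)·0.629062 = 5.71636 mol/L.

5.716 mol/L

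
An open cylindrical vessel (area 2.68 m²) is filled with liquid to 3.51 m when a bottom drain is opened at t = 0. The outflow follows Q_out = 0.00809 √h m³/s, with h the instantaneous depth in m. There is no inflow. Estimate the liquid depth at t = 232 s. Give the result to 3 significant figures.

A dh/dt = −Q_out = −0.00809 √h.
Separate and integrate: 2(√h − √h₀) = −(0.00809/A) t.
√h = √3.51 − 0.00809·232/(2·2.68) = 1.8735 − 0.35016 = 1.5233.
h = 1.5233² = 2.3206 m.

2.32 m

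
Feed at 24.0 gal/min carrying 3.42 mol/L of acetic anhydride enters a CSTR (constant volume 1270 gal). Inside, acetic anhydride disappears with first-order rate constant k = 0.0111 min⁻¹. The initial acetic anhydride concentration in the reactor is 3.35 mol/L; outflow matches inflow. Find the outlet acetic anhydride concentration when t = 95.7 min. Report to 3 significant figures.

Species balance: V dC/dt = Q C_in − Q C − k V C.
dC/dt = (Q/V) C_in − (Q/V + k) C; effective rate a = Q/V + k = 0.018898 + 0.0111 = 0.029998 min⁻¹.
C_ss = Q C_in/(Q + kV) = 2.1545 mol/L; C(t) = C_ss + (C₀ − C_ss) e^(−a t).
C(95.7) = 2.1545 + (1.1955)·e^(−0.029998·95.7) = 2.1545 + (1.1955)·0.056655 = 2.2222 mol/L.

2.22 mol/L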